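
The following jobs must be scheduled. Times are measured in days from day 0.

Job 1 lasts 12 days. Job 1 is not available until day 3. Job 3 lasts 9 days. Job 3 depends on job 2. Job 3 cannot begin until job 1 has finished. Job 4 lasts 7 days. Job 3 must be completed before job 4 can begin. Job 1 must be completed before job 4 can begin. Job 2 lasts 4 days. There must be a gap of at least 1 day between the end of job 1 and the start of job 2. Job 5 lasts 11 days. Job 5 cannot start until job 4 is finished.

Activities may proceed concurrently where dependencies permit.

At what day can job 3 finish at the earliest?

Job 1 waits on its own release at day 3, so it starts at day 3 and finishes at 3 + 12 = day 15.
Job 2 waits on job 1 (finishes day 15, plus 1-day gap → day 16), so it starts at day 16 and finishes at 16 + 4 = day 20.
Job 3 has to wait for job 2 (finishes day 20); job 1 (finishes day 15). The latest of these is day 20, so job 3 runs day 20 to 20 + 9 = day 29.

29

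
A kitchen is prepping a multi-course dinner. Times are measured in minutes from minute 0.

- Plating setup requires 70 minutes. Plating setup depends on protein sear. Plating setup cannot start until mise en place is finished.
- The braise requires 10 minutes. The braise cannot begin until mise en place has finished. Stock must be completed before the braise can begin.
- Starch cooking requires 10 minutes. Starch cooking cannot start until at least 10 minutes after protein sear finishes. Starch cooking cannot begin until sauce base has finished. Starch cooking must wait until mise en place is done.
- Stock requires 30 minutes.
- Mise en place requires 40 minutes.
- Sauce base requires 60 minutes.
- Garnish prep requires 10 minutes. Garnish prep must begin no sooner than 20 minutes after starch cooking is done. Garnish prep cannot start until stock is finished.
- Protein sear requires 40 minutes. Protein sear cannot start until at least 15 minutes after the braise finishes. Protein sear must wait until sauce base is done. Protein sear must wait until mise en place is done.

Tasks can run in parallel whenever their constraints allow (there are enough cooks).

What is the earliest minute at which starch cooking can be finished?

125

Sauce base has no prerequisites, so it starts at minute 0 and finishes at minute 60.
Stock has no prerequisites, so it starts at minute 0 and finishes at minute 30.
Mise en place can start immediately at minute 0; it finishes at minute 40.
The braise cannot start until mise en place (finishes minute 40); stock (finishes minute 30). The controlling bound is minute 40, so the braise finishes at 40 + 10 = minute 50.
Protein sear needs all of the braise (finishes minute 50, plus 15-minute gap → minute 65); sauce base (finishes minute 60); mise en place (finishes minute 40). That puts its earliest start at minute 65; it finishes at 65 + 40 = minute 105.
Starch cooking has to wait for protein sear (finishes minute 105, plus 10-minute gap → minute 115); sauce base (finishes minute 60); mise en place (finishes minute 40). The latest of these is minute 115, so starch cooking runs minute 115 to 115 + 10 = minute 125.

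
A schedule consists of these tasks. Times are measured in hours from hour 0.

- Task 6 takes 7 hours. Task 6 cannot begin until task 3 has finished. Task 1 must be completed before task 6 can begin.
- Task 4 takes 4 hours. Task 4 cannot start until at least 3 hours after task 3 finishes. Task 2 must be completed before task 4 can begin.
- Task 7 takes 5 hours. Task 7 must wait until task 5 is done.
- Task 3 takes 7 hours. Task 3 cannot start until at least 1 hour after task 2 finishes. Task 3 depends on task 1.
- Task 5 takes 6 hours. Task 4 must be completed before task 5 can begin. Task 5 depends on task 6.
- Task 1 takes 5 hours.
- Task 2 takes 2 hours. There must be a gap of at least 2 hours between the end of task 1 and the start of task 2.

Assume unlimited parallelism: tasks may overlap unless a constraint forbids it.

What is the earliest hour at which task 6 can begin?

Nothing blocks task 1, so it runs from hour 0 to hour 5.
Task 2 waits on task 1 (finishes hour 5, plus 2-hour gap → hour 7), so it starts at hour 7 and finishes at 7 + 2 = hour 9.
Task 3 cannot start until task 2 (finishes hour 9, plus 1-hour gap → hour 10); task 1 (finishes hour 5). The controlling bound is hour 10, so task 3 finishes at 10 + 7 = hour 17.
Task 6 waits on task 3 (finishes hour 17); task 1 (finishes hour 5). The latest of these is hour 17, which is the earliest task 6 can start.

17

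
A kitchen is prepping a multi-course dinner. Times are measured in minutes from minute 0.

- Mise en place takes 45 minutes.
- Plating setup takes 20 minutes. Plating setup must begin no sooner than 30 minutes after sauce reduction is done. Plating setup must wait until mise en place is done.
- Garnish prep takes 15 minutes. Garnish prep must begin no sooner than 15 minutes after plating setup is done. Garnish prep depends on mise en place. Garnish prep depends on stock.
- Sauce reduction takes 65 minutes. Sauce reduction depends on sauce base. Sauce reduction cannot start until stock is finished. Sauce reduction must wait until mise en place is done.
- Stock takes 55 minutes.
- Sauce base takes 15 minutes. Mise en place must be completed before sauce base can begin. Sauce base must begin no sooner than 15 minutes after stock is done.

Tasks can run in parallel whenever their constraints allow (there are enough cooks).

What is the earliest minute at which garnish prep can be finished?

230

Stock can start immediately at minute 0; it finishes at minute 55.
Mise en place can start immediately at minute 0; it finishes at minute 45.
Sauce base has to wait for mise en place (finishes minute 45); stock (finishes minute 55, plus 15-minute gap → minute 70). The latest of these is minute 70, so sauce base runs minute 70 to 70 + 15 = minute 85.
Sauce reduction cannot start until sauce base (finishes minute 85); stock (finishes minute 55); mise en place (finishes minute 45). The controlling bound is minute 85, so sauce reduction finishes at 85 + 65 = minute 150.
Plating setup needs all of sauce reduction (finishes minute 150, plus 30-minute gap → minute 180); mise en place (finishes minute 45). That puts its earliest start at minute 180; it finishes at 180 + 20 = minute 200.
Garnish prep needs all of plating setup (finishes minute 200, plus 15-minute gap → minute 215); mise en place (finishes minute 45); stock (finishes minute 55). That puts its earliest start at minute 215; it finishes at 215 + 15 = minute 230.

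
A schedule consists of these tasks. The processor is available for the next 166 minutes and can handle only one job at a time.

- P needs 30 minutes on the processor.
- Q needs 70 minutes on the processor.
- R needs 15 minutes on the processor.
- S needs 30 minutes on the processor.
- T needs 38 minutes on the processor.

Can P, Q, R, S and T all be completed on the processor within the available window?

Running back to back, the jobs need 30 + 70 + 15 + 30 + 38 = 183 minutes on the processor.
Since 183 > 166, they cannot all fit.

No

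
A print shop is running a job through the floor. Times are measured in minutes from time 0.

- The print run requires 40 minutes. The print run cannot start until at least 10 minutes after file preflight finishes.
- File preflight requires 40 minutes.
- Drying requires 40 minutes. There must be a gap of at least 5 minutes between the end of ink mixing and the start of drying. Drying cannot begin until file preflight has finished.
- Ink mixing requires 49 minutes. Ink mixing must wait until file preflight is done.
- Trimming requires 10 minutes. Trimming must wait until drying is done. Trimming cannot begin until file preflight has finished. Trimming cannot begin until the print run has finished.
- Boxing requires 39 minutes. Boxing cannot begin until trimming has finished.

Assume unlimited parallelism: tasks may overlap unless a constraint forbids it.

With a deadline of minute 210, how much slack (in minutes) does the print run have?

71

File preflight has no prerequisites, so it starts at minute 0 and finishes at minute 40.
The print run cannot begin until file preflight (finishes minute 40, plus 10-minute gap → minute 50). It runs from minute 50 to 50 + 40 = minute 90.

Working backward from the deadline:
Nothing follows boxing; the deadline of minute 210 is its only limit. It must start by 210 − 39 = minute 171.
Trimming has to be done before boxing (must start by minute 171). That means finishing by minute 171, i.e. starting by 171 − 10 = minute 161.
Since trimming (must start by minute 161) depends on it, the print run must finish by minute 161. Backing off its 40-minute duration gives a latest start of minute 121.
So the print run can start as early as minute 50 and as late as minute 121, giving 121 − 50 = 71 minutes of slack.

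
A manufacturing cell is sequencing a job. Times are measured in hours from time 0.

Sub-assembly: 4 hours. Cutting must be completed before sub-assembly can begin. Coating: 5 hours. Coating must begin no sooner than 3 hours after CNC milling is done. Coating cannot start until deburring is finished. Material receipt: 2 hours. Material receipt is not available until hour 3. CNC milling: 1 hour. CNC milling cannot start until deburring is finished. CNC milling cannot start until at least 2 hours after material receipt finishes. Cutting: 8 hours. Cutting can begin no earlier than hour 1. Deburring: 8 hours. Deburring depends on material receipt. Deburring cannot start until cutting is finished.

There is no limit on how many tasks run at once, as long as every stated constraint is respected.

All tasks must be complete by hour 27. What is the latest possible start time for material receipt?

Coating must finish by hour 27; it takes 5 hours, so it must start by 27 − 5 = hour 22.
CNC milling must finish before coating (must start by hour 22, minus 3-hour gap → hour 19). With a 1-hour duration, CNC milling must start by 19 − 1 = hour 18.
For deburring: CNC milling (must start by hour 18); coating (must start by hour 22). The most restrictive is hour 18; with an 8-hour duration, deburring must start by hour 10.
Material receipt feeds deburring (must start by hour 10); CNC milling (must start by hour 18, minus 2-hour gap → hour 16). Taking the minimum, material receipt must finish by hour 10 and start by 10 − 2 = hour 8.

8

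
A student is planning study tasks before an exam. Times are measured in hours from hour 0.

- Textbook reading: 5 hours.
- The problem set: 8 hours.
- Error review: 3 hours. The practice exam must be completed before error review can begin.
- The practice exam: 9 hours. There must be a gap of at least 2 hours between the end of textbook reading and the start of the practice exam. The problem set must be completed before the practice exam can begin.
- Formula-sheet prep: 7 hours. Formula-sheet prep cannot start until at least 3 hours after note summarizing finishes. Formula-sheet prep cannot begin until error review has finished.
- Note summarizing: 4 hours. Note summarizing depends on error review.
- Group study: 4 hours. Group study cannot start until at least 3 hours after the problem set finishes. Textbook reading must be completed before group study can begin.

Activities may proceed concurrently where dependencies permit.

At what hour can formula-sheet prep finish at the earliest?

The problem set has no prerequisites, so it starts at hour 0 and finishes at hour 8.
Textbook reading can start immediately at hour 0; it finishes at hour 5.
The practice exam cannot start until textbook reading (finishes hour 5, plus 2-hour gap → hour 7); the problem set (finishes hour 8). The controlling bound is hour 8, so the practice exam finishes at 8 + 9 = hour 17.
Error review waits on the practice exam (finishes hour 17), so it starts at hour 17 and finishes at 17 + 3 = hour 20.
After error review (finishes hour 20), note summarizing can start at hour 20 and finishes at hour 24.
Formula-sheet prep needs all of note summarizing (finishes hour 24, plus 3-hour gap → hour 27); error review (finishes hour 20). That puts its earliest start at hour 27; it finishes at 27 + 7 = hour 34.

34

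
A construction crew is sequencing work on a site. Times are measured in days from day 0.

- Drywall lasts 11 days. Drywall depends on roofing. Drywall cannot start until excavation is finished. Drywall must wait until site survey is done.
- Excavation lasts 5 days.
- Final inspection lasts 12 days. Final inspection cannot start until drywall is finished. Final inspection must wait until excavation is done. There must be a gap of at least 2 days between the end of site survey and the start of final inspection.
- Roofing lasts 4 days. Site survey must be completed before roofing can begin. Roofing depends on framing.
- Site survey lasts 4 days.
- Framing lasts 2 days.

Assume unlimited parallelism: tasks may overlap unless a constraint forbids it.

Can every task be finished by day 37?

Framing has no prerequisites, so it starts at day 0 and finishes at day 2.
Excavation can start immediately at day 0; it finishes at day 5.
Site survey can start immediately at day 0; it finishes at day 4.
Roofing cannot start until site survey (finishes day 4); framing (finishes day 2). The controlling bound is day 4, so roofing finishes at 4 + 4 = day 8.
Drywall cannot start until roofing (finishes day 8); excavation (finishes day 5); site survey (finishes day 4). The controlling bound is day 8, so drywall finishes at 8 + 11 = day 19.
Final inspection cannot start until drywall (finishes day 19); excavation (finishes day 5); site survey (finishes day 4, plus 2-day gap → day 6). The controlling bound is day 19, so final inspection finishes at 19 + 12 = day 31.
Every task is finished by day 31, which is no later than the deadline of 37, so the schedule is feasible.

Yes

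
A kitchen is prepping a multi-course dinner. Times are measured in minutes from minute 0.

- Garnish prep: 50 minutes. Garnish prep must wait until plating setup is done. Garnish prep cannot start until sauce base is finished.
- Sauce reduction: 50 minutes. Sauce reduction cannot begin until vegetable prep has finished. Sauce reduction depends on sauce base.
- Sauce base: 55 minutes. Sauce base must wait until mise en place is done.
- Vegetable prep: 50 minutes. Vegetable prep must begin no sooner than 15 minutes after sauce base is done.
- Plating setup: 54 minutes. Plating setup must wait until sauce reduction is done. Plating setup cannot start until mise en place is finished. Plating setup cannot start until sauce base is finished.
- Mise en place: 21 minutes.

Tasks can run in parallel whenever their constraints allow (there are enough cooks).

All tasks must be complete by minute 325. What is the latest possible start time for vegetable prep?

121

Nothing follows garnish prep; the deadline of minute 325 is its only limit. It must start by 325 − 50 = minute 275.
Plating setup feeds into garnish prep (must start by minute 275); so plating setup must finish by minute 275 and therefore start by minute 221.
Sauce reduction has to be done before plating setup (must start by minute 221). That means finishing by minute 221, i.e. starting by 221 − 50 = minute 171.
Since sauce reduction (must start by minute 171) depends on it, vegetable prep must finish by minute 171. Backing off its 50-minute duration gives a latest start of minute 121.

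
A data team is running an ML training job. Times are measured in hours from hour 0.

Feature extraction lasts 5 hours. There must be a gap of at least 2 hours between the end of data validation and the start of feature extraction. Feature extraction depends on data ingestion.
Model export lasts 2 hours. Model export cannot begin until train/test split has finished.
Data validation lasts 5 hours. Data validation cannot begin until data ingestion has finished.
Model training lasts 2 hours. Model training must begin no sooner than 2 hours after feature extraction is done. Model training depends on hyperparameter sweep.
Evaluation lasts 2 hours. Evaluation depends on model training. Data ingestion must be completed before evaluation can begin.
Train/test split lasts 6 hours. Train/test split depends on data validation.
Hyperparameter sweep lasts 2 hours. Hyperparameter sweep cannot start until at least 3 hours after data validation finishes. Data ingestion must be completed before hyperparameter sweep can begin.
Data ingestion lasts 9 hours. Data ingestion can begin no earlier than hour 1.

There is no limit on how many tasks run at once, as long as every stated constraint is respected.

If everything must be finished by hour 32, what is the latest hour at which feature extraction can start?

21

Nothing follows evaluation; the deadline of hour 32 is its only limit. It must start by 32 − 2 = hour 30.
Since evaluation (must start by hour 30) depends on it, model training must finish by hour 30. Backing off its 2-hour duration gives a latest start of hour 28.
Feature extraction has to be done before model training (must start by hour 28, minus 2-hour gap → hour 26). That means finishing by hour 26, i.e. starting by 26 − 5 = hour 21.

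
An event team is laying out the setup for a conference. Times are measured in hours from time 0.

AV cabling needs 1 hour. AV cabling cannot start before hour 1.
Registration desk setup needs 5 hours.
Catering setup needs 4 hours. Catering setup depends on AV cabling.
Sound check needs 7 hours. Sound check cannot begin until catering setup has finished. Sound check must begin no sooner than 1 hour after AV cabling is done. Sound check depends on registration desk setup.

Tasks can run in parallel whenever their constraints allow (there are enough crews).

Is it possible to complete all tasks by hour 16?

Yes

Registration desk setup can start immediately at hour 0; it finishes at hour 5.
After its own release at hour 1, AV cabling can start at hour 1 and finishes at hour 2.
Catering setup cannot begin until AV cabling (finishes hour 2). It runs from hour 2 to 2 + 4 = hour 6.
Sound check has to wait for catering setup (finishes hour 6); AV cabling (finishes hour 2, plus 1-hour gap → hour 3); registration desk setup (finishes hour 5). The latest of these is hour 6, so sound check runs hour 6 to 6 + 7 = hour 13.
Every task is finished by hour 13, which is no later than the deadline of 16, so the schedule is feasible.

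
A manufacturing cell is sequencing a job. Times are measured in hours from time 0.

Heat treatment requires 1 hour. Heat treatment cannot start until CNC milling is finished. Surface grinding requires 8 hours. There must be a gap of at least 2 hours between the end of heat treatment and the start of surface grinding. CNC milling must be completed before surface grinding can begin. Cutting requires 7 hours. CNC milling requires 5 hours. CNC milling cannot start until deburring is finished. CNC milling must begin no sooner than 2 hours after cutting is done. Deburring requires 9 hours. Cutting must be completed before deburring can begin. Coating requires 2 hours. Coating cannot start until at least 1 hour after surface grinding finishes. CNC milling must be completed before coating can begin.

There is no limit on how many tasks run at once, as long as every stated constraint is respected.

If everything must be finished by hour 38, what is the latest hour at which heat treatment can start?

24

Coating has no dependents, so it just needs to finish by hour 38. Starting by 38 − 2 = hour 36 achieves that.
Surface grinding must finish before coating (must start by hour 36, minus 1-hour gap → hour 35). With an 8-hour duration, surface grinding must start by 35 − 8 = hour 27.
Heat treatment feeds into surface grinding (must start by hour 27, minus 2-hour gap → hour 25); so heat treatment must finish by hour 25 and therefore start by hour 24.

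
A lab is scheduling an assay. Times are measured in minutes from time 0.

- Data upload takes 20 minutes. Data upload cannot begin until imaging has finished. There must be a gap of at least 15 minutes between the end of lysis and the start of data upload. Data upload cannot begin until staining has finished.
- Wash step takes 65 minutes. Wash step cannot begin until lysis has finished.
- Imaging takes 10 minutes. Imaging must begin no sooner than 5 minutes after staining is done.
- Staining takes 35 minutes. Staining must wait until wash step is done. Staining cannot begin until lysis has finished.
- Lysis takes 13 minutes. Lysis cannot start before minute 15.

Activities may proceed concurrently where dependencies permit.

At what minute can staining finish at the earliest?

128

Lysis cannot begin until its own release at minute 15. It runs from minute 15 to 15 + 13 = minute 28.
Wash step waits on lysis (finishes minute 28), so it starts at minute 28 and finishes at 28 + 65 = minute 93.
Staining cannot start until wash step (finishes minute 93); lysis (finishes minute 28). The controlling bound is minute 93, so staining finishes at 93 + 35 = minute 128.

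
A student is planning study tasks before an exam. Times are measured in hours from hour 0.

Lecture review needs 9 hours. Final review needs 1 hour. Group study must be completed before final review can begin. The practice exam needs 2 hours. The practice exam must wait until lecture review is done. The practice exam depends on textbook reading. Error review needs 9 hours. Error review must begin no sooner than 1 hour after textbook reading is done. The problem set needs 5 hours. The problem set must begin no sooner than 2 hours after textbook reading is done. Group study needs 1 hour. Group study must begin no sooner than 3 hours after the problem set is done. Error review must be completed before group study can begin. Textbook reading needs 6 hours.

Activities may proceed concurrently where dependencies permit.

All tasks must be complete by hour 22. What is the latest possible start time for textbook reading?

To finish by hour 22, final review (duration 1) must start no later than hour 21.
Group study feeds into final review (must start by hour 21); so group study must finish by hour 21 and therefore start by hour 20.
Since group study (must start by hour 20, minus 3-hour gap → hour 17) depends on it, the problem set must finish by hour 17. Backing off its 5-hour duration gives a latest start of hour 12.
Nothing follows the practice exam; the deadline of hour 22 is its only limit. It must start by 22 − 2 = hour 20.
Error review must finish before group study (must start by hour 20). With a 9-hour duration, error review must start by 20 − 9 = hour 11.
For textbook reading: the problem set (must start by hour 12, minus 2-hour gap → hour 10); the practice exam (must start by hour 20); error review (must start by hour 11, minus 1-hour gap → hour 10). The most restrictive is hour 10; with a 6-hour duration, textbook reading must start by hour 4.

4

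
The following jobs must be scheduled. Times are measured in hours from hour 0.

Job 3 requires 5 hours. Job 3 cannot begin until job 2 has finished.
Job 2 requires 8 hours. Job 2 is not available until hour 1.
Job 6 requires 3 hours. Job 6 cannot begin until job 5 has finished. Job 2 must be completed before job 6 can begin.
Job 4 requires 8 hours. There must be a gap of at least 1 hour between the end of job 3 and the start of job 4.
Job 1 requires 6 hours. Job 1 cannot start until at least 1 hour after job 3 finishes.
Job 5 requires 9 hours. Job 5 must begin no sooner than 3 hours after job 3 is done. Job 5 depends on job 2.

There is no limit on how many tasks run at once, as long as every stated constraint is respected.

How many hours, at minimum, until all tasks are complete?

29

Job 2 cannot begin until its own release at hour 1. It runs from hour 1 to 1 + 8 = hour 9.
Job 3 waits on job 2 (finishes hour 9), so it starts at hour 9 and finishes at 9 + 5 = hour 14.
Job 5 needs all of job 3 (finishes hour 14, plus 3-hour gap → hour 17); job 2 (finishes hour 9). That puts its earliest start at hour 17; it finishes at 17 + 9 = hour 26.
Job 6 has to wait for job 5 (finishes hour 26); job 2 (finishes hour 9). The latest of these is hour 26, so job 6 runs hour 26 to 26 + 3 = hour 29.
Job 4 waits on job 3 (finishes hour 14, plus 1-hour gap → hour 15), so it starts at hour 15 and finishes at 15 + 8 = hour 23.
After job 3 (finishes hour 14, plus 1-hour gap → hour 15), job 1 can start at hour 15 and finishes at hour 21.
All tasks are finished once the last one completes. Finish times: Job 1 at 21, Job 2 at 9, Job 3 at 14, Job 4 at 23, Job 5 at 26, Job 6 at 29. The latest is hour 29.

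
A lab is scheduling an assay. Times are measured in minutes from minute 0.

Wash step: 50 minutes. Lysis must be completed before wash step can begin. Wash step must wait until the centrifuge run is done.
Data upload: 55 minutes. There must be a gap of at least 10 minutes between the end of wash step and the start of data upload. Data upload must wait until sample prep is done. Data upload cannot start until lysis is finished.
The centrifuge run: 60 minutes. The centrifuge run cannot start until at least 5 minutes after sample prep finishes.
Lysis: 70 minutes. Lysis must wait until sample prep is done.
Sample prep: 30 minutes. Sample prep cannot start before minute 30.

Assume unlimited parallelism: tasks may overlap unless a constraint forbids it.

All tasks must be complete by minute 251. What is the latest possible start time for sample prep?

36

Data upload must finish by minute 251; it takes 55 minutes, so it must start by 251 − 55 = minute 196.
Wash step feeds into data upload (must start by minute 196, minus 10-minute gap → minute 186); so wash step must finish by minute 186 and therefore start by minute 136.
For lysis: wash step (must start by minute 136); data upload (must start by minute 196). The most restrictive is minute 136; with a 70-minute duration, lysis must start by minute 66.
The centrifuge run feeds into wash step (must start by minute 136); so the centrifuge run must finish by minute 136 and therefore start by minute 76.
Sample prep has several dependents: lysis (must start by minute 66); the centrifuge run (must start by minute 76, minus 5-minute gap → minute 71); data upload (must start by minute 196). The earliest of those limits is minute 66, so sample prep must start by 66 − 30 = minute 36.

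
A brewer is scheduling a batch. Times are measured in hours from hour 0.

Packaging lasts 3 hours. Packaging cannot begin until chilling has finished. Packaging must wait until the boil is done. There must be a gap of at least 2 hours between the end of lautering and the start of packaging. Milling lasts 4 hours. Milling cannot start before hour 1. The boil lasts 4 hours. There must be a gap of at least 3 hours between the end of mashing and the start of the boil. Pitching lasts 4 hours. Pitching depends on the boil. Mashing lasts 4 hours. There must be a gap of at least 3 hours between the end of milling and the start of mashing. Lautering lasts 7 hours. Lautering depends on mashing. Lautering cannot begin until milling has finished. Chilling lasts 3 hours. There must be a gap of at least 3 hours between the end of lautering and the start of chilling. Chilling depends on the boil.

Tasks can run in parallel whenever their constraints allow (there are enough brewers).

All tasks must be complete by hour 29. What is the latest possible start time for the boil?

Nothing follows packaging; the deadline of hour 29 is its only limit. It must start by 29 − 3 = hour 26.
Since packaging (must start by hour 26) depends on it, chilling must finish by hour 26. Backing off its 3-hour duration gives a latest start of hour 23.
Pitching must finish by hour 29; it takes 4 hours, so it must start by 29 − 4 = hour 25.
The boil must finish in time for chilling (must start by hour 23); pitching (must start by hour 25); packaging (must start by hour 26). The tightest is hour 23, so the boil must start by 23 − 4 = hour 19.

19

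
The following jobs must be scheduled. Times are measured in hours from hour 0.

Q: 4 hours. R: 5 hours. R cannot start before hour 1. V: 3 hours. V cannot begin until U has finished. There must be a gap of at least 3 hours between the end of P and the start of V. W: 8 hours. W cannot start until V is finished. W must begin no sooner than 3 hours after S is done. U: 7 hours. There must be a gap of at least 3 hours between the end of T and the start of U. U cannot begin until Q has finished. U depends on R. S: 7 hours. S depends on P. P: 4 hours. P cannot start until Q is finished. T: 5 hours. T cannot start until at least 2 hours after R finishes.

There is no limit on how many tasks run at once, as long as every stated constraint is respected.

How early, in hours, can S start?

8

Q has no prerequisites, so it starts at hour 0 and finishes at hour 4.
After Q (finishes hour 4), P can start at hour 4 and finishes at hour 8.
S waits on P (finishes hour 8), so the earliest it can start is hour 8.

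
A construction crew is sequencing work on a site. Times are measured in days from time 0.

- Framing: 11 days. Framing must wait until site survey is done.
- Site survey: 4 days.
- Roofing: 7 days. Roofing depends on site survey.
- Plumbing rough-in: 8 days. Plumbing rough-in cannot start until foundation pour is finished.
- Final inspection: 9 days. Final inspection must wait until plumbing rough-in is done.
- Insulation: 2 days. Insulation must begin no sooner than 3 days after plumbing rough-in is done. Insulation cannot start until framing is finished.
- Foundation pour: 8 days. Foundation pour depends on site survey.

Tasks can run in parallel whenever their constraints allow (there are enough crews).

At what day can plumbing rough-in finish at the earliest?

Nothing blocks site survey, so it runs from day 0 to day 4.
Foundation pour waits on site survey (finishes day 4), so it starts at day 4 and finishes at 4 + 8 = day 12.
Plumbing rough-in cannot begin until foundation pour (finishes day 12). It runs from day 12 to 12 + 8 = day 20.

20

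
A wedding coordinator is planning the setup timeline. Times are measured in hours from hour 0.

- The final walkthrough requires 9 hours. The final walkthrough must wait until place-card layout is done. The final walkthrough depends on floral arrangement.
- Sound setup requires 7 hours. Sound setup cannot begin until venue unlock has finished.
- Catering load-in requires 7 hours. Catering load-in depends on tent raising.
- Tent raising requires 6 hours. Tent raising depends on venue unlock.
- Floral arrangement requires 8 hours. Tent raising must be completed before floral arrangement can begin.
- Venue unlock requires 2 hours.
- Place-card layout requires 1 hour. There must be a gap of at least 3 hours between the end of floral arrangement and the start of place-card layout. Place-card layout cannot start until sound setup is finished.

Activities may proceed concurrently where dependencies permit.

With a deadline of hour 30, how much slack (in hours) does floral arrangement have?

Venue unlock can start immediately at hour 0; it finishes at hour 2.
Tent raising cannot begin until venue unlock (finishes hour 2). It runs from hour 2 to 2 + 6 = hour 8.
Floral arrangement cannot begin until tent raising (finishes hour 8). It runs from hour 8 to 8 + 8 = hour 16.

Working backward from the deadline:
The final walkthrough has no dependents, so it just needs to finish by hour 30. Starting by 30 − 9 = hour 21 achieves that.
Since the final walkthrough (must start by hour 21) depends on it, place-card layout must finish by hour 21. Backing off its 1-hour duration gives a latest start of hour 20.
Floral arrangement must finish in time for place-card layout (must start by hour 20, minus 3-hour gap → hour 17); the final walkthrough (must start by hour 21). The tightest is hour 17, so floral arrangement must start by 17 − 8 = hour 9.
So floral arrangement can start as early as hour 8 and as late as hour 9, giving 9 − 8 = 1 hour of slack.

1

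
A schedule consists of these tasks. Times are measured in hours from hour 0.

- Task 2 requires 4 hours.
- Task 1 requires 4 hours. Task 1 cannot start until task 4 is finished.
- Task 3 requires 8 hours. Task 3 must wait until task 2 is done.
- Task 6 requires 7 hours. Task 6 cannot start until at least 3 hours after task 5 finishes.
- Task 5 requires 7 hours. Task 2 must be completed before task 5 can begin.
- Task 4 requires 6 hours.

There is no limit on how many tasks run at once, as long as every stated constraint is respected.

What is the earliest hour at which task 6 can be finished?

Task 2 has no prerequisites, so it starts at hour 0 and finishes at hour 4.
Task 5 waits on task 2 (finishes hour 4), so it starts at hour 4 and finishes at 4 + 7 = hour 11.
Task 6 cannot begin until task 5 (finishes hour 11, plus 3-hour gap → hour 14). It runs from hour 14 to 14 + 7 = hour 21.

21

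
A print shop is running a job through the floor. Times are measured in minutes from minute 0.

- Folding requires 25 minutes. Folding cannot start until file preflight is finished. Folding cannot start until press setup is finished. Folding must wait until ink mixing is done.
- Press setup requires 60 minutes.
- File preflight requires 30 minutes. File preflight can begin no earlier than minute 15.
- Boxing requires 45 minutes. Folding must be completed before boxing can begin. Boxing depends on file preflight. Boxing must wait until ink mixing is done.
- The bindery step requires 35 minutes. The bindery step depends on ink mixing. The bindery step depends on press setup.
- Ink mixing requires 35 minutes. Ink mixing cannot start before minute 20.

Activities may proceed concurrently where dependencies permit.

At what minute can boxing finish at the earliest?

130

Press setup has no prerequisites, so it starts at minute 0 and finishes at minute 60.
Ink mixing waits on its own release at minute 20, so it starts at minute 20 and finishes at 20 + 35 = minute 55.
File preflight cannot begin until its own release at minute 15. It runs from minute 15 to 15 + 30 = minute 45.
Folding needs all of file preflight (finishes minute 45); press setup (finishes minute 60); ink mixing (finishes minute 55). That puts its earliest start at minute 60; it finishes at 60 + 25 = minute 85.
Boxing has to wait for folding (finishes minute 85); file preflight (finishes minute 45); ink mixing (finishes minute 55). The latest of these is minute 85, so boxing runs minute 85 to 85 + 45 = minute 130.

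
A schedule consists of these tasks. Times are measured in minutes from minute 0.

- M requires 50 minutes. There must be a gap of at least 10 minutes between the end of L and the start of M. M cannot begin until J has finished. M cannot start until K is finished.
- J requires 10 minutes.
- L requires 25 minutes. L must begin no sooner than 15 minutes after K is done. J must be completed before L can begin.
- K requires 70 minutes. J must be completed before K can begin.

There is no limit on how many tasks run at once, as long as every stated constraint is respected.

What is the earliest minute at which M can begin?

130

J has no prerequisites, so it starts at minute 0 and finishes at minute 10.
After J (finishes minute 10), K can start at minute 10 and finishes at minute 80.
L needs all of K (finishes minute 80, plus 15-minute gap → minute 95); J (finishes minute 10). That puts its earliest start at minute 95; it finishes at 95 + 25 = minute 120.
M waits on L (finishes minute 120, plus 10-minute gap → minute 130); J (finishes minute 10); K (finishes minute 80). The latest of these is minute 130, which is the earliest M can start.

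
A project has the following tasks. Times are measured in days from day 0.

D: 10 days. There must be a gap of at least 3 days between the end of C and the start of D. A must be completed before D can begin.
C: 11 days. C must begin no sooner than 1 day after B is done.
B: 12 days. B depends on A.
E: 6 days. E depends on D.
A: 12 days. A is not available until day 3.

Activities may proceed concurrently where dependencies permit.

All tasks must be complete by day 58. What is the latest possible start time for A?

E has no dependents, so it just needs to finish by day 58. Starting by 58 − 6 = day 52 achieves that.
D has to be done before E (must start by day 52). That means finishing by day 52, i.e. starting by 52 − 10 = day 42.
Since D (must start by day 42, minus 3-day gap → day 39) depends on it, C must finish by day 39. Backing off its 11-day duration gives a latest start of day 28.
B must finish before C (must start by day 28, minus 1-day gap → day 27). With a 12-day duration, B must start by 27 − 12 = day 15.
For A: B (must start by day 15); D (must start by day 42). The most restrictive is day 15; with a 12-day duration, A must start by day 3.

3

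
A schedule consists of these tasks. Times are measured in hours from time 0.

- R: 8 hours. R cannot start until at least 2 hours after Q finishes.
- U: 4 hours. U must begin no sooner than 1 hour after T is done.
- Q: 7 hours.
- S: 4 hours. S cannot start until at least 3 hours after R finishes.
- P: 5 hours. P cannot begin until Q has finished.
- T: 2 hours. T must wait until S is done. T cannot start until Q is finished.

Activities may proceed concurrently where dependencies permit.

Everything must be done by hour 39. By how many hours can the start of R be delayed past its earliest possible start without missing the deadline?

Q can start immediately at hour 0; it finishes at hour 7.
After Q (finishes hour 7, plus 2-hour gap → hour 9), R can start at hour 9 and finishes at hour 17.

Working backward from the deadline:
U has no dependents, so it just needs to finish by hour 39. Starting by 39 − 4 = hour 35 achieves that.
T must finish before U (must start by hour 35, minus 1-hour gap → hour 34). With a 2-hour duration, T must start by 34 − 2 = hour 32.
S must finish before T (must start by hour 32). With a 4-hour duration, S must start by 32 − 4 = hour 28.
Since S (must start by hour 28, minus 3-hour gap → hour 25) depends on it, R must finish by hour 25. Backing off its 8-hour duration gives a latest start of hour 17.
So R can start as early as hour 9 and as late as hour 17, giving 17 − 9 = 8 hours of slack.

8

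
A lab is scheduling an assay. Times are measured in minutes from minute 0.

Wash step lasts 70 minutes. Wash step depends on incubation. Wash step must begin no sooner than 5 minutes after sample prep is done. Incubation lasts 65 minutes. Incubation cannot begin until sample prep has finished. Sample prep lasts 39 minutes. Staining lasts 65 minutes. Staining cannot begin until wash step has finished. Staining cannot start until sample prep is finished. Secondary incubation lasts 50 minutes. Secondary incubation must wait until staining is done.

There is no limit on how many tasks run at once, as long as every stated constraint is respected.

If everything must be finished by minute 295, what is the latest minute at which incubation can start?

Secondary incubation has no dependents, so it just needs to finish by minute 295. Starting by 295 − 50 = minute 245 achieves that.
Since secondary incubation (must start by minute 245) depends on it, staining must finish by minute 245. Backing off its 65-minute duration gives a latest start of minute 180.
Since staining (must start by minute 180) depends on it, wash step must finish by minute 180. Backing off its 70-minute duration gives a latest start of minute 110.
Since wash step (must start by minute 110) depends on it, incubation must finish by minute 110. Backing off its 65-minute duration gives a latest start of minute 45.

45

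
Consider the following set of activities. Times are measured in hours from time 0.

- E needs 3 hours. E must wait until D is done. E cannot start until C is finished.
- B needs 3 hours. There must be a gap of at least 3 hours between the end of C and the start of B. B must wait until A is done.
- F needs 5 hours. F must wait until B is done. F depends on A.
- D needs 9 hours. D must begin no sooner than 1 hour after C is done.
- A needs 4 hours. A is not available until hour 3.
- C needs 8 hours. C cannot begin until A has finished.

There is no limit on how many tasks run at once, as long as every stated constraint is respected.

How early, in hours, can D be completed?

After its own release at hour 3, A can start at hour 3 and finishes at hour 7.
C cannot begin until A (finishes hour 7). It runs from hour 7 to 7 + 8 = hour 15.
After C (finishes hour 15, plus 1-hour gap → hour 16), D can start at hour 16 and finishes at hour 25.

25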